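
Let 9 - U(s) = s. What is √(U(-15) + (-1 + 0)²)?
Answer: 5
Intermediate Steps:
U(s) = 9 - s
√(U(-15) + (-1 + 0)²) = √((9 - 1*(-15)) + (-1 + 0)²) = √((9 + 15) + (-1)²) = √(24 + 1) = √25 = 5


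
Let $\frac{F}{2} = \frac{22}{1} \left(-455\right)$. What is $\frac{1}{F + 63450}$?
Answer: $\frac{1}{43430} \approx 2.3026 \cdot 10^{-5}$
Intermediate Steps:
$F = -20020$ ($F = 2 \cdot \frac{22}{1} \left(-455\right) = 2 \cdot 22 \cdot 1 \left(-455\right) = 2 \cdot 22 \left(-455\right) = 2 \left(-10010\right) = -20020$)
$\frac{1}{F + 63450} = \frac{1}{-20020 + 63450} = \frac{1}{43430}$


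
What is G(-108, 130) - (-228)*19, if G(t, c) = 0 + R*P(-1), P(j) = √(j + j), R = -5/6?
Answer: 4332 - 5*I*√2/6 ≈ 4332.0 - 1.1785*I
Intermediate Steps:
R = -⅚ (R = -5*⅙ = -⅚ ≈ -0.83333)
P(j) = √2*√j (P(j) = √(2*j) = √2*√j)
G(t, c) = -5*I*√2/6 (G(t, c) = 0 - 5*√2*√(-1)/6 = 0 - 5*√2*I/6 = 0 - 5*I*√2/6 = -5*I*√2/6)
G(-108, 130) - (-228)*19 = -5*I*√2/6 - (-228)*19 = -5*I*√2/6 - 1*(-4332) = -5*I*√2/6 + 4332 = 4332 - 5*I*√2/6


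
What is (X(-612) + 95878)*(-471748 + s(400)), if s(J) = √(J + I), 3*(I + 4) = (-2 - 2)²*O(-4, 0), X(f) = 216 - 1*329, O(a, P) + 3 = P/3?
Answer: -45176947220 + 191530*√95 ≈ -4.5175e+10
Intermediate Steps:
O(a, P) = -3 + P/3
X(f) = -113 (X(f) = 216 - 329 = -113)
I = -20 (I = -4 + ((-2 - 2)²*(-3 + (⅓)*0))/3 = -4 + ((-4)²*(-3 + 0))/3 = -4 + (16*(-3))/3 = -4 + (⅓)*(-48) = -4 - 16 = -20)
s(J) = √(-20 + J) (s(J) = √(J - 20) = √(-20 + J))
(X(-612) + 95878)*(-471748 + s(400)) = (-113 + 95878)*(-471748 + √(-20 + 400)) = 95765*(-471748 + √380) = 95765*(-471748 + 2*√95) = -45176947220 + 191530*√95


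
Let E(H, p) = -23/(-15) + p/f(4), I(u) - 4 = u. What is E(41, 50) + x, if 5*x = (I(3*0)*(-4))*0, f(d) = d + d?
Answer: 467/60 ≈ 7.7833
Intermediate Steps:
I(u) = 4 + u
f(d) = 2*d
E(H, p) = 23/15 + p/8 (E(H, p) = -23/(-15) + p/((2*4)) = -23*(-1/15) + p/8 = 23/15 + p*(1/8) = 23/15 + p/8)
x = 0 (x = (((4 + 3*0)*(-4))*0)/5 = (((4 + 0)*(-4))*0)/5 = ((4*(-4))*0)/5 = (-16*0)/5 = (1/5)*0 = 0)
E(41, 50) + x = (23/15 + (1/8)*50) + 0 = (23/15 + 25/4) + 0 = 467/60 + 0 = 467/60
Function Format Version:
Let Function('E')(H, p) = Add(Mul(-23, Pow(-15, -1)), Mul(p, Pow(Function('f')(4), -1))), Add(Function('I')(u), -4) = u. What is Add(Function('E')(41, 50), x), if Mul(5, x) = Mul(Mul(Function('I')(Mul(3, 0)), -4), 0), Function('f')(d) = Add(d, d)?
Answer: Rational(467, 60) ≈ 7.7833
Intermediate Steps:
Function('I')(u) = Add(4, u)
Function('f')(d) = Mul(2, d)
Function('E')(H, p) = Add(Rational(23, 15), Mul(Rational(1, 8), p)) (Function('E')(H, p) = Add(Mul(-23, Pow(-15, -1)), Mul(p, Pow(Mul(2, 4), -1))) = Add(Mul(-23, Rational(-1, 15)), Mul(p, Pow(8, -1))) = Add(Rational(23, 15), Mul(p, Rational(1, 8))) = Add(Rational(23, 15), Mul(Rational(1, 8), p)))
x = 0 (x = Mul(Rational(1, 5), Mul(Mul(Add(4, Mul(3, 0)), -4), 0)) = Mul(Rational(1, 5), Mul(Mul(Add(4, 0), -4), 0)) = Mul(Rational(1, 5), Mul(Mul(4, -4), 0)) = Mul(Rational(1, 5), Mul(-16, 0)) = Mul(Rational(1, 5), 0) = 0)
Add(Function('E')(41, 50), x) = Add(Add(Rational(23, 15), Mul(Rational(1, 8), 50)), 0) = Add(Add(Rational(23, 15), Rational(25, 4)), 0) = Add(Rational(467, 60), 0) = Rational(467, 60)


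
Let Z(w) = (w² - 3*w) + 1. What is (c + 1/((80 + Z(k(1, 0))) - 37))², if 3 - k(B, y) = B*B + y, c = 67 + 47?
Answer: 22934521/1764 ≈ 13001.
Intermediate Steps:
c = 114
k(B, y) = 3 - y - B² (k(B, y) = 3 - (B*B + y) = 3 - (B² + y) = 3 - (y + B²) = 3 + (-y - B²) = 3 - y - B²)
Z(w) = 1 + w² - 3*w
(c + 1/((80 + Z(k(1, 0))) - 37))² = (114 + 1/((80 + (1 + (3 - 1*0 - 1*1²)² - 3*(3 - 1*0 - 1*1²))) - 37))² = (114 + 1/((80 + (1 + (3 + 0 - 1*1)² - 3*(3 + 0 - 1*1))) - 37))² = (114 + 1/((80 + (1 + (3 + 0 - 1)² - 3*(3 + 0 - 1))) - 37))² = (114 + 1/((80 + (1 + 2² - 3*2)) - 37))² = (114 + 1/((80 + (1 + 4 - 6)) - 37))² = (114 + 1/((80 - 1) - 37))² = (114 + 1/(79 - 37))² = (114 + 1/42)² = (4789/42)² = 22934521/1764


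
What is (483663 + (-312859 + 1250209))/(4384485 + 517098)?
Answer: 473671/1633861 ≈ 0.28991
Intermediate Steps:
(483663 + (-312859 + 1250209))/(4384485 + 517098) = (483663 + 937350)/4901583 = 1421013*(1/4901583) = 473671/1633861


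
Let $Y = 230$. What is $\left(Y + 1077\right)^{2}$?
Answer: $1708249$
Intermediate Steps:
$\left(Y + 1077\right)^{2} = \left(230 + 1077\right)^{2} = 1307^{2} = 1708249$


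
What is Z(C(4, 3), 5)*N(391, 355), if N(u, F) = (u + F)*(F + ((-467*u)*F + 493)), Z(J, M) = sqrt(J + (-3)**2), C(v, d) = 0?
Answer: -145069592706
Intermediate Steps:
Z(J, M) = sqrt(9 + J) (Z(J, M) = sqrt(J + 9) = sqrt(9 + J))
N(u, F) = (F + u)*(493 + F - 467*F*u) (N(u, F) = (F + u)*(F + (-467*F*u + 493)) = (F + u)*(F + (493 - 467*F*u)) = (F + u)*(493 + F - 467*F*u))
Z(C(4, 3), 5)*N(391, 355) = sqrt(9 + 0)*(355**2 + 493*355 + 493*391 + 355*391 - 467*355*391**2 - 467*391*355**2) = sqrt(9)*(126025 + 175015 + 192763 + 138805 - 467*355*152881 - 467*391*126025) = 3*(126025 + 175015 + 192763 + 138805 - 25345376585 - 23011786925) = 3*(-48356530902) = -145069592706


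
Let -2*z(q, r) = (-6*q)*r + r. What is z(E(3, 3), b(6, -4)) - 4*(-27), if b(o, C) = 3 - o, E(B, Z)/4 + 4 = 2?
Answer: 363/2 ≈ 181.50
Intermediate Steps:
E(B, Z) = -8 (E(B, Z) = -16 + 4*2 = -16 + 8 = -8)
z(q, r) = -r/2 + 3*q*r (z(q, r) = -((-6*q)*r + r)/2 = -(-6*q*r + r)/2 = -(r - 6*q*r)/2 = -r/2 + 3*q*r)
z(E(3, 3), b(6, -4)) - 4*(-27) = (3 - 1*6)*(-1 + 6*(-8))/2 - 4*(-27) = (3 - 6)*(-1 - 48)/2 + 108 = (½)*(-3)*(-49) + 108 = 147/2 + 108 = 363/2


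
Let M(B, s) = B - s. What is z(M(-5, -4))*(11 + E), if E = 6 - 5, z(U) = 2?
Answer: 24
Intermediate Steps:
E = 1
z(M(-5, -4))*(11 + E) = 2*(11 + 1) = 2*12 = 24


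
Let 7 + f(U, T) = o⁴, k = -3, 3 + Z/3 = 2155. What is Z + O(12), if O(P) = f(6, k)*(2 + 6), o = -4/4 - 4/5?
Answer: 4052488/625 ≈ 6484.0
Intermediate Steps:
Z = 6456 (Z = -9 + 3*2155 = -9 + 6465 = 6456)
o = -9/5 (o = -4*¼ - 4*⅕ = -1 - ⅘ = -9/5 ≈ -1.8000)
f(U, T) = 2186/625 (f(U, T) = -7 + (-9/5)⁴ = -7 + 6561/625 = 2186/625)
O(P) = 17488/625 (O(P) = 2186*(2 + 6)/625 = (2186/625)*8 = 17488/625)
Z + O(12) = 6456 + 17488/625 = 4052488/625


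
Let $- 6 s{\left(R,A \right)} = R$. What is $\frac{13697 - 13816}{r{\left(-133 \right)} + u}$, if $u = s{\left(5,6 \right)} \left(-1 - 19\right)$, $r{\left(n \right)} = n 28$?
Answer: $\frac{357}{11122} \approx 0.032099$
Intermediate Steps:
$s{\left(R,A \right)} = - \frac{R}{6}$
$r{\left(n \right)} = 28 n$
$u = \frac{50}{3}$ ($u = \left(- \frac{1}{6}\right) 5 \left(-1 - 19\right) = \left(- \frac{5}{6}\right) \left(-20\right) = \frac{50}{3} \approx 16.667$)
$\frac{13697 - 13816}{r{\left(-133 \right)} + u} = \frac{13697 - 13816}{28 \left(-133\right) + \frac{50}{3}} = - \frac{119}{-3724 + \frac{50}{3}} = - \frac{119}{- \frac{11122}{3}} = \left(-119\right) \left(- \frac{3}{11122}\right) = \frac{357}{11122}$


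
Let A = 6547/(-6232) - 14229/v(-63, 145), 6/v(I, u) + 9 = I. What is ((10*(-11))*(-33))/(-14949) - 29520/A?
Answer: -200388242710/482035030017 ≈ -0.41571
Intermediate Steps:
v(I, u) = 6/(-9 + I)
A = 1064094989/6232 (A = 6547/(-6232) - 14229/(6/(-9 - 63)) = 6547*(-1/6232) - 14229/(6/(-72)) = -6547/6232 - 14229/(6*(-1/72)) = -6547/6232 - 14229/(-1/12) = -6547/6232 - 14229*(-12) = -6547/6232 + 170748 = 1064094989/6232 ≈ 1.7075e+5)
((10*(-11))*(-33))/(-14949) - 29520/A = ((10*(-11))*(-33))/(-14949) - 29520/1064094989/6232 = -110*(-33)*(-1/14949) - 29520*6232/1064094989 = 3630*(-1/14949) - 183968640/1064094989 = -110/453 - 183968640/1064094989 = -200388242710/482035030017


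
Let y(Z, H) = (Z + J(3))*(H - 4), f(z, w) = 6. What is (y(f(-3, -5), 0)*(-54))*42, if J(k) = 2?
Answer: 72576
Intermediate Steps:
y(Z, H) = (-4 + H)*(2 + Z) (y(Z, H) = (Z + 2)*(H - 4) = (2 + Z)*(-4 + H) = (-4 + H)*(2 + Z))
(y(f(-3, -5), 0)*(-54))*42 = ((-8 - 4*6 + 2*0 + 0*6)*(-54))*42 = ((-8 - 24 + 0 + 0)*(-54))*42 = -32*(-54)*42 = 1728*42 = 72576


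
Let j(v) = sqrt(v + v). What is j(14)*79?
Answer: 158*sqrt(7) ≈ 418.03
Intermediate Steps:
j(v) = sqrt(2)*sqrt(v) (j(v) = sqrt(2*v) = sqrt(2)*sqrt(v))
j(14)*79 = (sqrt(2)*sqrt(14))*79 = (2*sqrt(7))*79 = 158*sqrt(7)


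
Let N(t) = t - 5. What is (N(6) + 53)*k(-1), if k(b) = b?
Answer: -54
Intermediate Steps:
N(t) = -5 + t
(N(6) + 53)*k(-1) = ((-5 + 6) + 53)*(-1) = (1 + 53)*(-1) = 54*(-1) = -54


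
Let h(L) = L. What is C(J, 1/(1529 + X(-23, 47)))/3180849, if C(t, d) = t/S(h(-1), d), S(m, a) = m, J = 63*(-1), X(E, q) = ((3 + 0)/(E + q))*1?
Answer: 3/151469 ≈ 1.9806e-5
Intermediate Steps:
X(E, q) = 3/(E + q) (X(E, q) = (3/(E + q))*1 = 3/(E + q))
J = -63
C(t, d) = -t (C(t, d) = t/(-1) = t*(-1) = -t)
C(J, 1/(1529 + X(-23, 47)))/3180849 = -1*(-63)/3180849 = 63*(1/3180849) = 3/151469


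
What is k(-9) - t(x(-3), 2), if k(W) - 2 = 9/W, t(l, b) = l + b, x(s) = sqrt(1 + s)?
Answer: -1 - I*sqrt(2) ≈ -1.0 - 1.4142*I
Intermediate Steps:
t(l, b) = b + l
k(W) = 2 + 9/W
k(-9) - t(x(-3), 2) = (2 + 9/(-9)) - (2 + sqrt(1 - 3)) = (2 + 9*(-1/9)) - (2 + sqrt(-2)) = (2 - 1) - (2 + I*sqrt(2)) = 1 + (-2 - I*sqrt(2)) = -1 - I*sqrt(2)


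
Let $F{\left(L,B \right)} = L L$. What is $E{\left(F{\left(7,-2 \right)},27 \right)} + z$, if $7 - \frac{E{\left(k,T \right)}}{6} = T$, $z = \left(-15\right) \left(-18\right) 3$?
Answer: $690$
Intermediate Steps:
$z = 810$ ($z = 270 \cdot 3 = 810$)
$F{\left(L,B \right)} = L^{2}$
$E{\left(k,T \right)} = 42 - 6 T$
$E{\left(F{\left(7,-2 \right)},27 \right)} + z = \left(42 - 162\right) + 810 = -120 + 810 = 690$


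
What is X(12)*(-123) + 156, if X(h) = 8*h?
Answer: -11652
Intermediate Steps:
X(12)*(-123) + 156 = (8*12)*(-123) + 156 = 96*(-123) + 156 = -11808 + 156 = -11652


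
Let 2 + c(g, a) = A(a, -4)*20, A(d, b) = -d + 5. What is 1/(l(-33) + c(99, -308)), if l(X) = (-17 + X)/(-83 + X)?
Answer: 58/362989 ≈ 0.00015978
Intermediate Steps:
A(d, b) = 5 - d
c(g, a) = 98 - 20*a (c(g, a) = -2 + (5 - a)*20 = -2 + (100 - 20*a) = 98 - 20*a)
l(X) = (-17 + X)/(-83 + X)
1/(l(-33) + c(99, -308)) = 1/((-17 - 33)/(-83 - 33) + (98 - 20*(-308))) = 1/(-50/(-116) + (98 + 6160)) = 1/(-1/116*(-50) + 6258) = 1/(25/58 + 6258) = 1/(362989/58) = 58/362989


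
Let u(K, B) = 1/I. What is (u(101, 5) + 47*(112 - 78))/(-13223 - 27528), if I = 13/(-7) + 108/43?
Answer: -315107/8027947 ≈ -0.039251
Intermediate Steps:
I = 197/301 (I = 13*(-⅐) + 108*(1/43) = -13/7 + 108/43 = 197/301 ≈ 0.65448)
u(K, B) = 301/197 (u(K, B) = 1/(197/301) = 301/197)
(u(101, 5) + 47*(112 - 78))/(-13223 - 27528) = (301/197 + 47*(112 - 78))/(-13223 - 27528) = (301/197 + 47*34)/(-40751) = (301/197 + 1598)*(-1/40751) = (315107/197)*(-1/40751) = -315107/8027947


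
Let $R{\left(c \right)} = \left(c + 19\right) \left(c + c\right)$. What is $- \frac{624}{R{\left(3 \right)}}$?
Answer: $- \frac{52}{11} \approx -4.7273$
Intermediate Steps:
$R{\left(c \right)} = 2 c \left(19 + c\right)$ ($R{\left(c \right)} = \left(19 + c\right) 2 c = 2 c \left(19 + c\right)$)
$- \frac{624}{R{\left(3 \right)}} = - \frac{624}{2 \cdot 3 \left(19 + 3\right)} = - \frac{624}{2 \cdot 3 \cdot 22} = - \frac{624}{132} = \left(-624\right) \frac{1}{132} = - \frac{52}{11}$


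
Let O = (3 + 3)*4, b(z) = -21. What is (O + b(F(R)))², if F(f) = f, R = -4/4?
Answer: 9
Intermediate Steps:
R = -1 (R = -4*¼ = -1)
O = 24 (O = 6*4 = 24)
(O + b(F(R)))² = (24 - 21)² = 3² = 9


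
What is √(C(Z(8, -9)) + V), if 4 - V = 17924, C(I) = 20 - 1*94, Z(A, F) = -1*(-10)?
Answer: I*√17994 ≈ 134.14*I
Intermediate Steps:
Z(A, F) = 10
C(I) = -74 (C(I) = 20 - 94 = -74)
V = -17920 (V = 4 - 1*17924 = 4 - 17924 = -17920)
√(C(Z(8, -9)) + V) = √(-74 - 17920) = √(-17994) = I*√17994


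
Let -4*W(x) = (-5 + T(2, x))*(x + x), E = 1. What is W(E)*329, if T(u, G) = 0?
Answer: 1645/2 ≈ 822.50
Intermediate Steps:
W(x) = 5*x/2 (W(x) = -(-5 + 0)*(x + x)/4 = -(-5)*2*x/4 = -(-5)*x/2 = 5*x/2)
W(E)*329 = ((5/2)*1)*329 = (5/2)*329 = 1645/2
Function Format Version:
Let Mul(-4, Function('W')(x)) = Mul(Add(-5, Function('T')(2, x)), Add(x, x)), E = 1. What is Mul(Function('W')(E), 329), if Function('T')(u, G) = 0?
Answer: Rational(1645, 2) ≈ 822.50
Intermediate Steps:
Function('W')(x) = Mul(Rational(5, 2), x) (Function('W')(x) = Mul(Rational(-1, 4), Mul(Add(-5, 0), Add(x, x))) = Mul(Rational(-1, 4), Mul(-5, Mul(2, x))) = Mul(Rational(-1, 4), Mul(-10, x)) = Mul(Rational(5, 2), x))
Mul(Function('W')(E), 329) = Mul(Mul(Rational(5, 2), 1), 329) = Mul(Rational(5, 2), 329) = Rational(1645, 2)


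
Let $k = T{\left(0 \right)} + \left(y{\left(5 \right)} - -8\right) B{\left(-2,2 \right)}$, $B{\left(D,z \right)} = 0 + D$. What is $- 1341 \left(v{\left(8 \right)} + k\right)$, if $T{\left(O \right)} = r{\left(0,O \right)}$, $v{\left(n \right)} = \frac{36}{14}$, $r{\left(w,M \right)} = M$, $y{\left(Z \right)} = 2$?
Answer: $\frac{163602}{7} \approx 23372.0$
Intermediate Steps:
$v{\left(n \right)} = \frac{18}{7}$ ($v{\left(n \right)} = 36 \cdot \frac{1}{14} = \frac{18}{7}$)
$T{\left(O \right)} = O$
$B{\left(D,z \right)} = D$
$k = -20$ ($k = 0 + \left(2 - -8\right) \left(-2\right) = 0 + \left(2 + 8\right) \left(-2\right) = 0 + 10 \left(-2\right) = 0 - 20 = -20$)
$- 1341 \left(v{\left(8 \right)} + k\right) = - 1341 \left(\frac{18}{7} - 20\right) = \left(-1341\right) \left(- \frac{122}{7}\right) = \frac{163602}{7}$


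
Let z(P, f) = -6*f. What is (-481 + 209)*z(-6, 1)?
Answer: 1632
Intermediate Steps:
(-481 + 209)*z(-6, 1) = (-481 + 209)*(-6*1) = -272*(-6) = 1632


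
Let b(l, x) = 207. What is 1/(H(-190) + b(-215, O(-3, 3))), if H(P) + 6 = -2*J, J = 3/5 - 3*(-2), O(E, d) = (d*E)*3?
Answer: 5/939 ≈ 0.0053248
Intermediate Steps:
O(E, d) = 3*E*d (O(E, d) = (E*d)*3 = 3*E*d)
J = 33/5 (J = 3*(1/5) + 6 = 3/5 + 6 = 33/5 ≈ 6.6000)
H(P) = -96/5 (H(P) = -6 - 2*33/5 = -6 - 66/5 = -96/5)
1/(H(-190) + b(-215, O(-3, 3))) = 1/(-96/5 + 207) = 1/(939/5) = 5/939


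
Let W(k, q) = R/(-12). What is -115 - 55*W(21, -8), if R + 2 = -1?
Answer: -515/4 ≈ -128.75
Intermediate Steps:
R = -3 (R = -2 - 1 = -3)
W(k, q) = 1/4 (W(k, q) = -3/(-12) = -3*(-1/12) = 1/4)
-115 - 55*W(21, -8) = -115 - 55*1/4 = -115 - 55/4 = -515/4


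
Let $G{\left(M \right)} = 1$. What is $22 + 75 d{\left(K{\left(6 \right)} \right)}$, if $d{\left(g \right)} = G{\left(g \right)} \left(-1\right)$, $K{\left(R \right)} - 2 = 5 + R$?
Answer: $-53$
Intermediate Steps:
$K{\left(R \right)} = 7 + R$ ($K{\left(R \right)} = 2 + \left(5 + R\right) = 7 + R$)
$d{\left(g \right)} = -1$ ($d{\left(g \right)} = 1 \left(-1\right) = -1$)
$22 + 75 d{\left(K{\left(6 \right)} \right)} = 22 + 75 \left(-1\right) = 22 - 75 = -53$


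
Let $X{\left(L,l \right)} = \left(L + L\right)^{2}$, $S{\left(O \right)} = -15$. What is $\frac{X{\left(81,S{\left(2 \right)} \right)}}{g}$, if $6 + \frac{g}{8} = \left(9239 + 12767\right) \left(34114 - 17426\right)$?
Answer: $\frac{6561}{734472244} \approx 8.9329 \cdot 10^{-6}$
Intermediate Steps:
$X{\left(L,l \right)} = 4 L^{2}$ ($X{\left(L,l \right)} = \left(2 L\right)^{2} = 4 L^{2}$)
$g = 2937888976$ ($g = -48 + 8 \left(9239 + 12767\right) \left(34114 - 17426\right) = -48 + 8 \cdot 22006 \cdot 16688 = -48 + 8 \cdot 367236128 = -48 + 2937889024 = 2937888976$)
$\frac{X{\left(81,S{\left(2 \right)} \right)}}{g} = \frac{4 \cdot 81^{2}}{2937888976} = 4 \cdot 6561 \cdot \frac{1}{2937888976} = 26244 \cdot \frac{1}{2937888976} = \frac{6561}{734472244}$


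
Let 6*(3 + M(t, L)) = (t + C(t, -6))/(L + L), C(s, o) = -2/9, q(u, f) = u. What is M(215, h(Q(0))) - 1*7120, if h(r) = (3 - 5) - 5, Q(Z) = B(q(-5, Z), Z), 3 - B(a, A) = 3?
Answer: -5386921/756 ≈ -7125.6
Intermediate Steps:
C(s, o) = -2/9 (C(s, o) = -2*⅑ = -2/9)
B(a, A) = 0 (B(a, A) = 3 - 1*3 = 3 - 3 = 0)
Q(Z) = 0
h(r) = -7 (h(r) = -2 - 5 = -7)
M(t, L) = -3 + (-2/9 + t)/(12*L) (M(t, L) = -3 + ((t - 2/9)/(L + L))/6 = -3 + ((-2/9 + t)/((2*L)))/6 = -3 + ((-2/9 + t)*(1/(2*L)))/6 = -3 + ((-2/9 + t)/(2*L))/6 = -3 + (-2/9 + t)/(12*L))
M(215, h(Q(0))) - 1*7120 = (1/108)*(-2 - 324*(-7) + 9*215)/(-7) - 1*7120 = (1/108)*(-⅐)*(-2 + 2268 + 1935) - 7120 = (1/108)*(-⅐)*4201 - 7120 = -4201/756 - 7120 = -5386921/756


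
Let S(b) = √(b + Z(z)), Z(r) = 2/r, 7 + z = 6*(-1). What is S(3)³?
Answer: 37*√481/169 ≈ 4.8016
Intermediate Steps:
z = -13 (z = -7 + 6*(-1) = -7 - 6 = -13)
S(b) = √(-2/13 + b) (S(b) = √(b + 2/(-13)) = √(b + 2*(-1/13)) = √(b - 2/13) = √(-2/13 + b))
S(3)³ = (√(-26 + 169*3)/13)³ = (√(-26 + 507)/13)³ = (√481/13)³ = 37*√481/169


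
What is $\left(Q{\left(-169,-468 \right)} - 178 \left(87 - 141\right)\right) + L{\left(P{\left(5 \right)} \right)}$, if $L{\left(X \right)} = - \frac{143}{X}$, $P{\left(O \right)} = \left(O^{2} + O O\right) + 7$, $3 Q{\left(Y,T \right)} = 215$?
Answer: $\frac{183942}{19} \approx 9681.2$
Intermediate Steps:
$Q{\left(Y,T \right)} = \frac{215}{3}$ ($Q{\left(Y,T \right)} = \frac{1}{3} \cdot 215 = \frac{215}{3}$)
$P{\left(O \right)} = 7 + 2 O^{2}$ ($P{\left(O \right)} = \left(O^{2} + O^{2}\right) + 7 = 2 O^{2} + 7 = 7 + 2 O^{2}$)
$\left(Q{\left(-169,-468 \right)} - 178 \left(87 - 141\right)\right) + L{\left(P{\left(5 \right)} \right)} = \left(\frac{215}{3} - 178 \left(87 - 141\right)\right) - \frac{143}{7 + 2 \cdot 5^{2}} = \left(\frac{215}{3} - -9612\right) - \frac{143}{7 + 2 \cdot 25} = \left(\frac{215}{3} + 9612\right) - \frac{143}{7 + 50} = \frac{29051}{3} - \frac{143}{57} = \frac{183942}{19}$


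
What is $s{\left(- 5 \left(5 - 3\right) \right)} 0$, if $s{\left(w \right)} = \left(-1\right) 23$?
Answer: $0$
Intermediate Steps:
$s{\left(w \right)} = -23$
$s{\left(- 5 \left(5 - 3\right) \right)} 0 = \left(-23\right) 0 = 0$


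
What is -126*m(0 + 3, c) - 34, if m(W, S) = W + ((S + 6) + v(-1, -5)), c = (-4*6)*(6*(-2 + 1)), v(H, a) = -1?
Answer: -19186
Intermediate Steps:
c = 144 (c = -144*(-1) = -24*(-6) = 144)
m(W, S) = 5 + S + W (m(W, S) = W + ((S + 6) - 1) = W + ((6 + S) - 1) = W + (5 + S) = 5 + S + W)
-126*m(0 + 3, c) - 34 = -126*(5 + 144 + (0 + 3)) - 34 = -126*(5 + 144 + 3) - 34 = -126*152 - 34 = -19152 - 34 = -19186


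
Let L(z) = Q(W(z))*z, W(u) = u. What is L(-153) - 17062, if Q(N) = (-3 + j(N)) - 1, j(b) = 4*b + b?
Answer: 100595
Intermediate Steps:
j(b) = 5*b
Q(N) = -4 + 5*N (Q(N) = (-3 + 5*N) - 1 = -4 + 5*N)
L(z) = z*(-4 + 5*z) (L(z) = (-4 + 5*z)*z = z*(-4 + 5*z))
L(-153) - 17062 = -153*(-4 + 5*(-153)) - 17062 = -153*(-4 - 765) - 17062 = -153*(-769) - 17062 = 117657 - 17062 = 100595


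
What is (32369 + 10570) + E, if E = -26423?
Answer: 16516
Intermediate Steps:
(32369 + 10570) + E = (32369 + 10570) - 26423 = 42939 - 26423 = 16516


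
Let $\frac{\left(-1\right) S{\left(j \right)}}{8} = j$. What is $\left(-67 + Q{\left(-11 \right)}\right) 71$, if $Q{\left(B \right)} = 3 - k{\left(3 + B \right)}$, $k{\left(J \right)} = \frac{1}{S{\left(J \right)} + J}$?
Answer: $- \frac{254535}{56} \approx -4545.3$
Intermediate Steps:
$S{\left(j \right)} = - 8 j$
$k{\left(J \right)} = - \frac{1}{7 J}$ ($k{\left(J \right)} = \frac{1}{- 8 J + J} = \frac{1}{\left(-7\right) J} = - \frac{1}{7 J}$)
$Q{\left(B \right)} = 3 + \frac{1}{7 \left(3 + B\right)}$ ($Q{\left(B \right)} = 3 - - \frac{1}{7 \left(3 + B\right)} = 3 + \frac{1}{7 \left(3 + B\right)}$)
$\left(-67 + Q{\left(-11 \right)}\right) 71 = \left(-67 + \frac{64 + 21 \left(-11\right)}{7 \left(3 - 11\right)}\right) 71 = \left(-67 + \frac{64 - 231}{7 \left(-8\right)}\right) 71 = \left(-67 + \frac{1}{7} \left(- \frac{1}{8}\right) \left(-167\right)\right) 71 = \left(-67 + \frac{167}{56}\right) 71 = \left(- \frac{3585}{56}\right) 71 = - \frac{254535}{56}$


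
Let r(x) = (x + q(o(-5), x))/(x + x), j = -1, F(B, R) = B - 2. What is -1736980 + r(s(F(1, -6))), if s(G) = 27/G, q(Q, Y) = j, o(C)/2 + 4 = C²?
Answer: -46898446/27 ≈ -1.7370e+6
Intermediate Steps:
F(B, R) = -2 + B
o(C) = -8 + 2*C²
q(Q, Y) = -1
r(x) = (-1 + x)/(2*x) (r(x) = (x - 1)/(x + x) = (-1 + x)/((2*x)) = (-1 + x)*(1/(2*x)) = (-1 + x)/(2*x))
-1736980 + r(s(F(1, -6))) = -1736980 + (-1 + 27/(-2 + 1))/(2*((27/(-2 + 1)))) = -1736980 + (-1 + 27/(-1))/(2*((27/(-1)))) = -1736980 + (-1 + 27*(-1))/(2*((27*(-1)))) = -1736980 + (½)*(-1 - 27)/(-27) = -1736980 + (½)*(-1/27)*(-28) = -1736980 + 14/27 = -46898446/27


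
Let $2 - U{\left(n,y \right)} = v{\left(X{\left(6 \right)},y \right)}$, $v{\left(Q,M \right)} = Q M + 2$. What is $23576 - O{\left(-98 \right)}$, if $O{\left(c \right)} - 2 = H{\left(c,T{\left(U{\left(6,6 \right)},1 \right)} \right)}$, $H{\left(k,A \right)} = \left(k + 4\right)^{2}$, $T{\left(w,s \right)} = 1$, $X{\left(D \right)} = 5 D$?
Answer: $14738$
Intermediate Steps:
$v{\left(Q,M \right)} = 2 + M Q$ ($v{\left(Q,M \right)} = M Q + 2 = 2 + M Q$)
$U{\left(n,y \right)} = - 30 y$ ($U{\left(n,y \right)} = 2 - \left(2 + y 5 \cdot 6\right) = 2 - \left(2 + y 30\right) = 2 - \left(2 + 30 y\right) = - 30 y$)
$H{\left(k,A \right)} = \left(4 + k\right)^{2}$
$O{\left(c \right)} = 2 + \left(4 + c\right)^{2}$
$23576 - O{\left(-98 \right)} = 23576 - \left(2 + \left(4 - 98\right)^{2}\right) = 23576 - \left(2 + \left(-94\right)^{2}\right) = 23576 - \left(2 + 8836\right) = 23576 - 8838 = 14738$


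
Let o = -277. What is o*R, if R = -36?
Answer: 9972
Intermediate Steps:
o*R = -277*(-36) = 9972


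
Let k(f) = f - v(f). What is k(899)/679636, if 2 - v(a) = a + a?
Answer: 2695/679636 ≈ 0.0039654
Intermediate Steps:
v(a) = 2 - 2*a (v(a) = 2 - (a + a) = 2 - 2*a)
k(f) = -2 + 3*f (k(f) = f - (2 - 2*f) = f + (-2 + 2*f) = -2 + 3*f)
k(899)/679636 = (-2 + 3*899)/679636 = (-2 + 2697)*(1/679636) = 2695*(1/679636) = 2695/679636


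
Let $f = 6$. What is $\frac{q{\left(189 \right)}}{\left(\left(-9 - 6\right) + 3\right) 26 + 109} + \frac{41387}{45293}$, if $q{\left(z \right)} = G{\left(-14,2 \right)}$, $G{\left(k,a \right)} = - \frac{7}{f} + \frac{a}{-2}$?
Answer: $\frac{50998175}{55166874} \approx 0.92443$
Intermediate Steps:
$G{\left(k,a \right)} = - \frac{7}{6} - \frac{a}{2}$ ($G{\left(k,a \right)} = - \frac{7}{6} + \frac{a}{-2} = \left(-7\right) \frac{1}{6} + a \left(- \frac{1}{2}\right) = - \frac{7}{6} - \frac{a}{2}$)
$q{\left(z \right)} = - \frac{13}{6}$ ($q{\left(z \right)} = - \frac{7}{6} - 1 = - \frac{13}{6}$)
$\frac{q{\left(189 \right)}}{\left(\left(-9 - 6\right) + 3\right) 26 + 109} + \frac{41387}{45293} = - \frac{13}{6 \left(\left(\left(-9 - 6\right) + 3\right) 26 + 109\right)} + \frac{41387}{45293} = - \frac{13}{6 \left(\left(-15 + 3\right) 26 + 109\right)} + 41387 \cdot \frac{1}{45293} = - \frac{13}{6 \left(\left(-12\right) 26 + 109\right)} + \frac{41387}{45293} = - \frac{13}{6 \left(-312 + 109\right)} + \frac{41387}{45293} = - \frac{13}{6 \left(-203\right)} + \frac{41387}{45293} = \left(- \frac{13}{6}\right) \left(- \frac{1}{203}\right) + \frac{41387}{45293} = \frac{13}{1218} + \frac{41387}{45293} = \frac{50998175}{55166874}$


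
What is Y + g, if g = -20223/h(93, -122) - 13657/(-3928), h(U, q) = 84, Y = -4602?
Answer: -19008665/3928 ≈ -4839.3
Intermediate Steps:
g = -932009/3928 (g = -20223/84 - 13657/(-3928) = -20223*1/84 - 13657*(-1/3928) = -963/4 + 13657/3928 = -932009/3928 ≈ -237.27)
Y + g = -4602 - 932009/3928 = -19008665/3928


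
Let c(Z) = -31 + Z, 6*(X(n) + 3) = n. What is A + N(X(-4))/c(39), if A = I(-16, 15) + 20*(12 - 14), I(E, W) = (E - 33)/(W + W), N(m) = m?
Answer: -5051/120 ≈ -42.092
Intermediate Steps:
X(n) = -3 + n/6
I(E, W) = (-33 + E)/(2*W) (I(E, W) = (-33 + E)/((2*W)) = (-33 + E)*(1/(2*W)) = (-33 + E)/(2*W))
A = -1249/30 (A = (1/2)*(-33 - 16)/15 + 20*(12 - 14) = (1/2)*(1/15)*(-49) + 20*(-2) = -49/30 - 40 = -1249/30 ≈ -41.633)
A + N(X(-4))/c(39) = -1249/30 + (-3 + (1/6)*(-4))/(-31 + 39) = -1249/30 + (-3 - 2/3)/8 = -1249/30 - 11/3*1/8 = -1249/30 - 11/24 = -5051/120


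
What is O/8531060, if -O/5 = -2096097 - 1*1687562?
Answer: 3783659/1706212 ≈ 2.2176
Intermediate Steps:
O = 18918295 (O = -5*(-2096097 - 1*1687562) = -5*(-2096097 - 1687562) = -5*(-3783659) = 18918295)
O/8531060 = 18918295/8531060 = 18918295*(1/8531060) = 3783659/1706212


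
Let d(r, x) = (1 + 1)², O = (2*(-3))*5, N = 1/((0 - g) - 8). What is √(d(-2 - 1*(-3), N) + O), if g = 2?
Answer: I*√26 ≈ 5.099*I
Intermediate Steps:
N = -⅒ (N = 1/((0 - 1*2) - 8) = 1/((0 - 2) - 8) = 1/(-2 - 8) = 1/(-10) = -⅒ ≈ -0.10000)
O = -30 (O = -6*5 = -30)
d(r, x) = 4 (d(r, x) = 2² = 4)
√(d(-2 - 1*(-3), N) + O) = √(4 - 30) = √(-26) = I*√26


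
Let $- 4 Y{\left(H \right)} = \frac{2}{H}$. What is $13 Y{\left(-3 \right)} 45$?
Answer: $\frac{195}{2} \approx 97.5$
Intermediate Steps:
$Y{\left(H \right)} = - \frac{1}{2 H}$ ($Y{\left(H \right)} = - \frac{2 \frac{1}{H}}{4} = - \frac{1}{2 H}$)
$13 Y{\left(-3 \right)} 45 = 13 \left(- \frac{1}{2 \left(-3\right)}\right) 45 = 13 \left(\left(- \frac{1}{2}\right) \left(- \frac{1}{3}\right)\right) 45 = 13 \cdot \frac{1}{6} \cdot 45 = \frac{13}{6} \cdot 45 = \frac{195}{2}$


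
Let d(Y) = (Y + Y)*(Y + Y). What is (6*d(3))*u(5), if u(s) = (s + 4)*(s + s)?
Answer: 19440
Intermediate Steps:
u(s) = 2*s*(4 + s) (u(s) = (4 + s)*(2*s) = 2*s*(4 + s))
d(Y) = 4*Y² (d(Y) = (2*Y)*(2*Y) = 4*Y²)
(6*d(3))*u(5) = (6*(4*3²))*(2*5*(4 + 5)) = (6*(4*9))*(2*5*9) = (6*36)*90 = 216*90 = 19440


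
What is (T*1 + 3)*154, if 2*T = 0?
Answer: 462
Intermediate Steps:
T = 0 (T = (½)*0 = 0)
(T*1 + 3)*154 = (0*1 + 3)*154 = (0 + 3)*154 = 3*154 = 462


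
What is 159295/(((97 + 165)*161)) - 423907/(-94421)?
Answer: 32922038269/3982866622 ≈ 8.2659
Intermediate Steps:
159295/(((97 + 165)*161)) - 423907/(-94421) = 159295/((262*161)) - 423907*(-1/94421) = 159295/42182 + 423907/94421 = 32922038269/3982866622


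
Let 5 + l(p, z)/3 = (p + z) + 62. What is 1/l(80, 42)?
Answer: 1/537 ≈ 0.0018622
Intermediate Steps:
l(p, z) = 171 + 3*p + 3*z (l(p, z) = -15 + 3*((p + z) + 62) = -15 + 3*(62 + p + z) = -15 + (186 + 3*p + 3*z) = 171 + 3*p + 3*z)
1/l(80, 42) = 1/(171 + 3*80 + 3*42) = 1/(171 + 240 + 126) = 1/537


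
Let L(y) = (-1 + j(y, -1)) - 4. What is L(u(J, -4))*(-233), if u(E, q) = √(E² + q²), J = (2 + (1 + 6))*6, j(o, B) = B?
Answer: 1398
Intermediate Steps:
J = 54 (J = (2 + 7)*6 = 9*6 = 54)
L(y) = -6 (L(y) = (-1 - 1) - 4 = -2 - 4 = -6)
L(u(J, -4))*(-233) = -6*(-233) = 1398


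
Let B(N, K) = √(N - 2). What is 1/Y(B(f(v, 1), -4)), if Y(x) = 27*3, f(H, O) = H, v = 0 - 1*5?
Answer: 1/81 ≈ 0.012346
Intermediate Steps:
v = -5 (v = 0 - 5 = -5)
B(N, K) = √(-2 + N)
Y(x) = 81
1/Y(B(f(v, 1), -4)) = 1/81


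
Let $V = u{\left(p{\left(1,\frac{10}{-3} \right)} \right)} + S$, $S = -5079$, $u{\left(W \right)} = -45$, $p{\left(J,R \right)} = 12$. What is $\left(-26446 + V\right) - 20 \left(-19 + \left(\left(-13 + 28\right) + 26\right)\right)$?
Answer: $-32010$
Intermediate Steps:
$V = -5124$ ($V = -45 - 5079 = -5124$)
$\left(-26446 + V\right) - 20 \left(-19 + \left(\left(-13 + 28\right) + 26\right)\right) = \left(-26446 - 5124\right) - 20 \left(-19 + \left(\left(-13 + 28\right) + 26\right)\right) = -31570 - 20 \left(-19 + \left(15 + 26\right)\right) = -31570 - 20 \left(-19 + 41\right) = -31570 - 440 = -32010$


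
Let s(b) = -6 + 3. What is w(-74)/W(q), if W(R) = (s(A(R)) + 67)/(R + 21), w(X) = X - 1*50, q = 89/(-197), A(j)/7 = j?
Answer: -7843/197 ≈ -39.812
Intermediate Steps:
A(j) = 7*j
q = -89/197 (q = 89*(-1/197) = -89/197 ≈ -0.45178)
s(b) = -3
w(X) = -50 + X (w(X) = X - 50 = -50 + X)
W(R) = 64/(21 + R) (W(R) = (-3 + 67)/(R + 21) = 64/(21 + R))
w(-74)/W(q) = (-50 - 74)/((64/(21 - 89/197))) = -124/(64/(4048/197)) = -124/(64*(197/4048)) = -124/788/253 = -124*253/788 = -7843/197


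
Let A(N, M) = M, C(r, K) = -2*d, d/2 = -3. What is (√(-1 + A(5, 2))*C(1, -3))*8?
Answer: 96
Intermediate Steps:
d = -6 (d = 2*(-3) = -6)
C(r, K) = 12 (C(r, K) = -2*(-6) = 12)
(√(-1 + A(5, 2))*C(1, -3))*8 = (√(-1 + 2)*12)*8 = (√1*12)*8 = (1*12)*8 = 12*8 = 96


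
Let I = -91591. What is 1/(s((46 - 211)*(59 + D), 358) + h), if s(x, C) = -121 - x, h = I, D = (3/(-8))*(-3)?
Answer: -8/654331 ≈ -1.2226e-5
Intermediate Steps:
D = 9/8 (D = (3*(-1/8))*(-3) = -3/8*(-3) = 9/8 ≈ 1.1250)
h = -91591
1/(s((46 - 211)*(59 + D), 358) + h) = 1/((-121 - (46 - 211)*(59 + 9/8)) - 91591) = 1/((-121 - (-165)*481/8) - 91591) = 1/((-121 - 1*(-79365/8)) - 91591) = 1/((-121 + 79365/8) - 91591) = 1/(78397/8 - 91591) = 1/(-654331/8) = -8/654331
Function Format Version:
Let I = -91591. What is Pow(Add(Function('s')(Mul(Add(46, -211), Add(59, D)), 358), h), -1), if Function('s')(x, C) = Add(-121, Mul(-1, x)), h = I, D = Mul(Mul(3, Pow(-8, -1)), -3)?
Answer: Rational(-8, 654331) ≈ -1.2226e-5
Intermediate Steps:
D = Rational(9, 8) (D = Mul(Mul(3, Rational(-1, 8)), -3) = Mul(Rational(-3, 8), -3) = Rational(9, 8) ≈ 1.1250)
h = -91591
Pow(Add(Function('s')(Mul(Add(46, -211), Add(59, D)), 358), h), -1) = Pow(Add(Add(-121, Mul(-1, Mul(Add(46, -211), Add(59, Rational(9, 8))))), -91591), -1) = Pow(Add(Add(-121, Mul(-1, Mul(-165, Rational(481, 8)))), -91591), -1) = Pow(Add(Add(-121, Mul(-1, Rational(-79365, 8))), -91591), -1) = Pow(Add(Add(-121, Rational(79365, 8)), -91591), -1) = Pow(Add(Rational(78397, 8), -91591), -1) = Pow(Rational(-654331, 8), -1) = Rational(-8, 654331)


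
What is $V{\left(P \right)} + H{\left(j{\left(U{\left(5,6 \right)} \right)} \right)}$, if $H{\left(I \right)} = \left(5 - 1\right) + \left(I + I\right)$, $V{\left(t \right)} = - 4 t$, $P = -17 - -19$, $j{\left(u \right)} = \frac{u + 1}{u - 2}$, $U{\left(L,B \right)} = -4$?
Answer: $-3$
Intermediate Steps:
$j{\left(u \right)} = \frac{1 + u}{-2 + u}$
$P = 2$ ($P = -17 + 19 = 2$)
$H{\left(I \right)} = 4 + 2 I$
$V{\left(P \right)} + H{\left(j{\left(U{\left(5,6 \right)} \right)} \right)} = \left(-4\right) 2 + \left(4 + 2 \frac{1 - 4}{-2 - 4}\right) = -8 + \left(4 + 2 \frac{1}{-6} \left(-3\right)\right) = -8 + \left(4 + 2 \left(\left(- \frac{1}{6}\right) \left(-3\right)\right)\right) = -8 + \left(4 + 2 \cdot \frac{1}{2}\right) = -8 + \left(4 + 1\right) = -8 + 5 = -3$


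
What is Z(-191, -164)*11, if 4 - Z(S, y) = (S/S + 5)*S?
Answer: 12650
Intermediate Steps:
Z(S, y) = 4 - 6*S (Z(S, y) = 4 - (S/S + 5)*S = 4 - (1 + 5)*S = 4 - 6*S)
Z(-191, -164)*11 = (4 - 6*(-191))*11 = (4 + 1146)*11 = 1150*11 = 12650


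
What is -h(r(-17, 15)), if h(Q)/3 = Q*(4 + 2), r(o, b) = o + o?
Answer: 612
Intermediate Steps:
r(o, b) = 2*o
h(Q) = 18*Q (h(Q) = 3*(Q*(4 + 2)) = 3*(Q*6) = 3*(6*Q) = 18*Q)
-h(r(-17, 15)) = -18*2*(-17) = -18*(-34) = -1*(-612) = 612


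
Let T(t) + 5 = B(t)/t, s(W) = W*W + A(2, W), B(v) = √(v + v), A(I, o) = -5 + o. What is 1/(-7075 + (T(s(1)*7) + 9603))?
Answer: 52983/133676111 + I*√42/133676111 ≈ 0.00039635 + 4.8481e-8*I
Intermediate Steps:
B(v) = √2*√v (B(v) = √(2*v) = √2*√v)
s(W) = -5 + W + W² (s(W) = W*W + (-5 + W) = W² + (-5 + W) = -5 + W + W²)
T(t) = -5 + √2/√t (T(t) = -5 + (√2*√t)/t = -5 + √2/√t)
1/(-7075 + (T(s(1)*7) + 9603)) = 1/(-7075 + ((-5 + √2/√((-5 + 1 + 1²)*7)) + 9603)) = 1/(-7075 + ((-5 + √2/√((-5 + 1 + 1)*7)) + 9603)) = 1/(-7075 + ((-5 + √2/√(-3*7)) + 9603)) = 1/(-7075 + ((-5 + √2/√(-21)) + 9603)) = 1/(-7075 + ((-5 + √2*(-I*√21/21)) + 9603)) = 1/(-7075 + ((-5 - I*√42/21) + 9603)) = 1/(-7075 + (9598 - I*√42/21)) = 1/(2523 - I*√42/21)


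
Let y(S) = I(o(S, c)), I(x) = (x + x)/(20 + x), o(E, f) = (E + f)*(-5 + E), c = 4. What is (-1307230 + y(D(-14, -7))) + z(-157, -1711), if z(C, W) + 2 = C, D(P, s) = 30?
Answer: -113742673/87 ≈ -1.3074e+6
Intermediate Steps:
o(E, f) = (-5 + E)*(E + f)
z(C, W) = -2 + C
I(x) = 2*x/(20 + x) (I(x) = (2*x)/(20 + x) = 2*x/(20 + x))
y(S) = 2*(-20 + S² - S)/(S² - S) (y(S) = 2*(S² - 5*S - 5*4 + S*4)/(20 + (S² - 5*S - 5*4 + S*4)) = 2*(S² - 5*S - 20 + 4*S)/(20 + (S² - 5*S - 20 + 4*S)) = 2*(-20 + S² - S)/(20 + (-20 + S² - S)) = 2*(-20 + S² - S)/(S² - S))
(-1307230 + y(D(-14, -7))) + z(-157, -1711) = (-1307230 + 2*(-20 + 30² - 1*30)/(30*(-1 + 30))) + (-2 - 157) = (-1307230 + 2*(1/30)*(-20 + 900 - 30)/29) - 159 = (-1307230 + 2*(1/30)*(1/29)*850) - 159 = (-1307230 + 170/87) - 159 = -113728840/87 - 159 = -113742673/87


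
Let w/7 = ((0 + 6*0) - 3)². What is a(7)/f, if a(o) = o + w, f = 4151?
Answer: 10/593 ≈ 0.016863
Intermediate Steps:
w = 63 (w = 7*((0 + 6*0) - 3)² = 7*((0 + 0) - 3)² = 7*(0 - 3)² = 7*(-3)² = 7*9 = 63)
a(o) = 63 + o (a(o) = o + 63 = 63 + o)
a(7)/f = (63 + 7)/4151 = 70*(1/4151) = 10/593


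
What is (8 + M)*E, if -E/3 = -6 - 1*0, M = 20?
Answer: 504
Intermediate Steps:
E = 18 (E = -3*(-6 - 1*0) = -3*(-6 + 0) = -3*(-6) = 18)
(8 + M)*E = (8 + 20)*18 = 28*18 = 504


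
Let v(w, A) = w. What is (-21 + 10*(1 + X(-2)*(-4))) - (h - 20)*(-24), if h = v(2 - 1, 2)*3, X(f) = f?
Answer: -339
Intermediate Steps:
h = 3 (h = (2 - 1)*3 = 1*3 = 3)
(-21 + 10*(1 + X(-2)*(-4))) - (h - 20)*(-24) = (-21 + 10*(1 - 2*(-4))) - (3 - 20)*(-24) = (-21 + 10*(1 + 8)) - (-17)*(-24) = (-21 + 10*9) - 1*408 = (-21 + 90) - 408 = 69 - 408 = -339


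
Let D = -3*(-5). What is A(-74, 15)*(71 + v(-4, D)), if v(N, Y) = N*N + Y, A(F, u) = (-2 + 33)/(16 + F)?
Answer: -1581/29 ≈ -54.517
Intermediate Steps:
D = 15
A(F, u) = 31/(16 + F)
v(N, Y) = Y + N² (v(N, Y) = N² + Y = Y + N²)
A(-74, 15)*(71 + v(-4, D)) = (31/(16 - 74))*(71 + (15 + (-4)²)) = (31/(-58))*(71 + (15 + 16)) = (31*(-1/58))*(71 + 31) = -31/58*102 = -1581/29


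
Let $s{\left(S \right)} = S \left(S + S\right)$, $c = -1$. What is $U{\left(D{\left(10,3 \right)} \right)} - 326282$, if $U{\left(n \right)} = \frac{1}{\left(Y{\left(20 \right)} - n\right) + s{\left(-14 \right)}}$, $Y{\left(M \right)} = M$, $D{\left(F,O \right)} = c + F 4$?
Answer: $- \frac{121703185}{373} \approx -3.2628 \cdot 10^{5}$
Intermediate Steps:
$D{\left(F,O \right)} = -1 + 4 F$ ($D{\left(F,O \right)} = -1 + F 4 = -1 + 4 F$)
$s{\left(S \right)} = 2 S^{2}$ ($s{\left(S \right)} = S 2 S = 2 S^{2}$)
$U{\left(n \right)} = \frac{1}{412 - n}$ ($U{\left(n \right)} = \frac{1}{\left(20 - n\right) + 2 \left(-14\right)^{2}} = \frac{1}{\left(20 - n\right) + 2 \cdot 196} = \frac{1}{\left(20 - n\right) + 392} = \frac{1}{412 - n}$)
$U{\left(D{\left(10,3 \right)} \right)} - 326282 = \frac{1}{412 - \left(-1 + 4 \cdot 10\right)} - 326282 = \frac{1}{412 - \left(-1 + 40\right)} - 326282 = \frac{1}{412 - 39} - 326282 = \frac{1}{373} - 326282 = - \frac{121703185}{373}$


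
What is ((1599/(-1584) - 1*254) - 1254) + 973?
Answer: -283013/528 ≈ -536.01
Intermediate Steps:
((1599/(-1584) - 1*254) - 1254) + 973 = ((1599*(-1/1584) - 254) - 1254) + 973 = ((-533/528 - 254) - 1254) + 973 = (-134645/528 - 1254) + 973 = -796757/528 + 973 = -283013/528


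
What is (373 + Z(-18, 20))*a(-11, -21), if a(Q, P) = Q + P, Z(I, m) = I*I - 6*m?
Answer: -18464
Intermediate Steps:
Z(I, m) = I² - 6*m
a(Q, P) = P + Q
(373 + Z(-18, 20))*a(-11, -21) = (373 + ((-18)² - 6*20))*(-21 - 11) = (373 + (324 - 120))*(-32) = (373 + 204)*(-32) = 577*(-32) = -18464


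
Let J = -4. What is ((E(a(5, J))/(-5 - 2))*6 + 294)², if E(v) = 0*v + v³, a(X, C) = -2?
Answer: 4435236/49 ≈ 90515.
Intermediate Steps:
E(v) = v³ (E(v) = 0 + v³ = v³)
((E(a(5, J))/(-5 - 2))*6 + 294)² = (((-2)³/(-5 - 2))*6 + 294)² = (-8/(-7)*6 + 294)² = (-8*(-⅐)*6 + 294)² = ((8/7)*6 + 294)² = (48/7 + 294)² = (2106/7)² = 4435236/49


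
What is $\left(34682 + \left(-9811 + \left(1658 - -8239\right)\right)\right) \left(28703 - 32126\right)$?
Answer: $-119010864$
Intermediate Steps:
$\left(34682 + \left(-9811 + \left(1658 - -8239\right)\right)\right) \left(28703 - 32126\right) = \left(34682 + \left(-9811 + \left(1658 + 8239\right)\right)\right) \left(-3423\right) = \left(34682 + \left(-9811 + 9897\right)\right) \left(-3423\right) = \left(34682 + 86\right) \left(-3423\right) = 34768 \left(-3423\right) = -119010864$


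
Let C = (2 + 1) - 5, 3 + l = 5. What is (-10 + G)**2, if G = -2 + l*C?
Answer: 256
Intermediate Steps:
l = 2 (l = -3 + 5 = 2)
C = -2 (C = 3 - 5 = -2)
G = -6 (G = -2 + 2*(-2) = -2 - 4 = -6)
(-10 + G)**2 = (-10 - 6)**2 = (-16)**2 = 256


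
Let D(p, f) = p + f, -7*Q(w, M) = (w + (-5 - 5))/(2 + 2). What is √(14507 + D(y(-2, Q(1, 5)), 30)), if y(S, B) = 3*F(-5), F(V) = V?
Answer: √14522 ≈ 120.51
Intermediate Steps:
Q(w, M) = 5/14 - w/28 (Q(w, M) = -(w + (-5 - 5))/(7*(2 + 2)) = -(w - 10)/(7*4) = -(-10 + w)/(7*4) = -(-5/2 + w/4)/7 = 5/14 - w/28)
y(S, B) = -15 (y(S, B) = 3*(-5) = -15)
D(p, f) = f + p
√(14507 + D(y(-2, Q(1, 5)), 30)) = √(14507 + (30 - 15)) = √(14507 + 15) = √14522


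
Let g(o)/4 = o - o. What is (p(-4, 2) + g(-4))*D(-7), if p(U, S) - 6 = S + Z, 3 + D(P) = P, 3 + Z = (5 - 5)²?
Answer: -50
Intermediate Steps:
Z = -3 (Z = -3 + (5 - 5)² = -3 + 0² = -3 + 0 = -3)
D(P) = -3 + P
p(U, S) = 3 + S (p(U, S) = 6 + (S - 3) = 6 + (-3 + S) = 3 + S)
g(o) = 0 (g(o) = 4*(o - o) = 4*0 = 0)
(p(-4, 2) + g(-4))*D(-7) = ((3 + 2) + 0)*(-3 - 7) = (5 + 0)*(-10) = 5*(-10) = -50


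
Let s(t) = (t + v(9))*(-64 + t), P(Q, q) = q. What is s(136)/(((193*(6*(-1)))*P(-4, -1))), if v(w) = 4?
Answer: 1680/193 ≈ 8.7047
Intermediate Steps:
s(t) = (-64 + t)*(4 + t) (s(t) = (t + 4)*(-64 + t) = (4 + t)*(-64 + t) = (-64 + t)*(4 + t))
s(136)/(((193*(6*(-1)))*P(-4, -1))) = (-256 + 136² - 60*136)/(((193*(6*(-1)))*(-1))) = (-256 + 18496 - 8160)/(((193*(-6))*(-1))) = 10080/((-1158*(-1))) = 10080/1158 = 10080*(1/1158) = 1680/193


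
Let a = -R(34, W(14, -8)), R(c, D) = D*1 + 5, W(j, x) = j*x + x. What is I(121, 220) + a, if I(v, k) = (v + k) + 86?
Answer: 542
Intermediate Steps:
W(j, x) = x + j*x
I(v, k) = 86 + k + v (I(v, k) = (k + v) + 86 = 86 + k + v)
R(c, D) = 5 + D (R(c, D) = D + 5 = 5 + D)
a = 115 (a = -(5 - 8*(1 + 14)) = -(5 - 8*15) = -(5 - 120) = -1*(-115) = 115)
I(121, 220) + a = (86 + 220 + 121) + 115 = 427 + 115 = 542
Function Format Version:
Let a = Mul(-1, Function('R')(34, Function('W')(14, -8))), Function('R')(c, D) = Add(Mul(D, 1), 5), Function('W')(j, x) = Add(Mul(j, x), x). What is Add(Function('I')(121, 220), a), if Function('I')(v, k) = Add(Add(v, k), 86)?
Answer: 542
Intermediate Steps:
Function('W')(j, x) = Add(x, Mul(j, x))
Function('I')(v, k) = Add(86, k, v) (Function('I')(v, k) = Add(Add(k, v), 86) = Add(86, k, v))
Function('R')(c, D) = Add(5, D) (Function('R')(c, D) = Add(D, 5) = Add(5, D))
a = 115 (a = Mul(-1, Add(5, Mul(-8, Add(1, 14)))) = Mul(-1, Add(5, Mul(-8, 15))) = Mul(-1, Add(5, -120)) = Mul(-1, -115) = 115)
Add(Function('I')(121, 220), a) = Add(Add(86, 220, 121), 115) = Add(427, 115) = 542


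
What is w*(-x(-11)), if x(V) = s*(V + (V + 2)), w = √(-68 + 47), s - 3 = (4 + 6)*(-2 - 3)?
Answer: -940*I*√21 ≈ -4307.6*I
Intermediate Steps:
s = -47 (s = 3 + (4 + 6)*(-2 - 3) = 3 + 10*(-5) = 3 - 50 = -47)
w = I*√21 (w = √(-21) = I*√21 ≈ 4.5826*I)
x(V) = -94 - 94*V (x(V) = -47*(V + (V + 2)) = -47*(V + (2 + V)) = -47*(2 + 2*V) = -94 - 94*V)
w*(-x(-11)) = (I*√21)*(-(-94 - 94*(-11))) = (I*√21)*(-(-94 + 1034)) = (I*√21)*(-1*940) = (I*√21)*(-940) = -940*I*√21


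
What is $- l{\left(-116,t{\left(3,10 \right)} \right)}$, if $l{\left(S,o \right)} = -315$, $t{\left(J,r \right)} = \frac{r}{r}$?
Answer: $315$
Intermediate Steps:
$t{\left(J,r \right)} = 1$
$- l{\left(-116,t{\left(3,10 \right)} \right)} = \left(-1\right) \left(-315\right) = 315$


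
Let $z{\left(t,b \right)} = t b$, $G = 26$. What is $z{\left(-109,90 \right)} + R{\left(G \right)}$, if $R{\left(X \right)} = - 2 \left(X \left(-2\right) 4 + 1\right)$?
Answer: $-9396$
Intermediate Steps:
$R{\left(X \right)} = -2 + 16 X$ ($R{\left(X \right)} = - 2 \left(- 2 X 4 + 1\right) = - 2 \left(- 8 X + 1\right) = - 2 \left(1 - 8 X\right) = -2 + 16 X$)
$z{\left(t,b \right)} = b t$
$z{\left(-109,90 \right)} + R{\left(G \right)} = 90 \left(-109\right) + \left(-2 + 16 \cdot 26\right) = -9810 + \left(-2 + 416\right) = -9810 + 414 = -9396$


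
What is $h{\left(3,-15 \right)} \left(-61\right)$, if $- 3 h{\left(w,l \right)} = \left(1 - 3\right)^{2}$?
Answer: $\frac{244}{3} \approx 81.333$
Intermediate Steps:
$h{\left(w,l \right)} = - \frac{4}{3}$ ($h{\left(w,l \right)} = - \frac{\left(1 - 3\right)^{2}}{3} = - \frac{\left(-2\right)^{2}}{3} = \left(- \frac{1}{3}\right) 4 = - \frac{4}{3}$)
$h{\left(3,-15 \right)} \left(-61\right) = \left(- \frac{4}{3}\right) \left(-61\right) = \frac{244}{3}$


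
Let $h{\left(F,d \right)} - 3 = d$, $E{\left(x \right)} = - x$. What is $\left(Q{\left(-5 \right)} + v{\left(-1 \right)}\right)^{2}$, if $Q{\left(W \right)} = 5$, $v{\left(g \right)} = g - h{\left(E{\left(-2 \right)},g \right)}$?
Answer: $4$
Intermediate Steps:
$h{\left(F,d \right)} = 3 + d$
$v{\left(g \right)} = -3$ ($v{\left(g \right)} = g - \left(3 + g\right) = -3$)
$\left(Q{\left(-5 \right)} + v{\left(-1 \right)}\right)^{2} = \left(5 - 3\right)^{2} = 2^{2} = 4$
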